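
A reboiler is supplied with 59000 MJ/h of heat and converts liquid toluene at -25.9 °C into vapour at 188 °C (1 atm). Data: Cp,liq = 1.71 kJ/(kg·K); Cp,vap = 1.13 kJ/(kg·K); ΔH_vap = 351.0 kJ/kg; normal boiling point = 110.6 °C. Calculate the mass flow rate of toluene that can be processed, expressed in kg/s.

ṁ = 24.4 kg/s

Δh = 1.71×(110.6−-25.9) + 351.0 + 1.13×(188−110.6) = 671.88 kJ/kg
Q = 59000 MJ/h = 16389 kJ/s = 16389 kJ/s
ṁ = Q/Δh = 16389 / 671.88 = 24.393 kg/s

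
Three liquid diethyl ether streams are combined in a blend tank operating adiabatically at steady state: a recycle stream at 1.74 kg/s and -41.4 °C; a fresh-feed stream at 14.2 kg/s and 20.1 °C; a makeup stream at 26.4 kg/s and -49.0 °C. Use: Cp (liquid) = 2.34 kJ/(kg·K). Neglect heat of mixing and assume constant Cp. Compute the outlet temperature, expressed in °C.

Energy balance with Q = 0: Σ ṁᵢCp,ᵢ(T_out − Tᵢ) = 0
T_out = Σ ṁᵢCp,ᵢTᵢ / Σ ṁᵢCp,ᵢ
      = -2527.7 / 99.076 = -25.513 °C

T_out = -25.5 °C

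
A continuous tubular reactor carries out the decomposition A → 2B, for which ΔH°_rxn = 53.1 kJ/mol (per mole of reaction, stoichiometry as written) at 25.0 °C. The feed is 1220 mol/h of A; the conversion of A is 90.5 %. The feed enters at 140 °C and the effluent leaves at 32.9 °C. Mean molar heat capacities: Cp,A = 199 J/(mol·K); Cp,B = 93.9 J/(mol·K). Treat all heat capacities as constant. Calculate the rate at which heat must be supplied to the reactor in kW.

Q_in = 9.04 kW

Extent of reaction ξ = 0.905 × 1220 = 1104.1 mol/h
Reaction term: ξ·ΔH°_rxn = 1104.1 × 53.1 = 58628 kJ/h
Sensible, feed 140→25 °C: -27920 kJ/h
Outlet flows (mol/h): A 115.9, B 2208.2
Sensible, products 25→32.9 °C: 1820.3 kJ/h
Q = ΔH = 32528 kJ/h = 9.0356 kW
Heat supplied = 9.0356 kW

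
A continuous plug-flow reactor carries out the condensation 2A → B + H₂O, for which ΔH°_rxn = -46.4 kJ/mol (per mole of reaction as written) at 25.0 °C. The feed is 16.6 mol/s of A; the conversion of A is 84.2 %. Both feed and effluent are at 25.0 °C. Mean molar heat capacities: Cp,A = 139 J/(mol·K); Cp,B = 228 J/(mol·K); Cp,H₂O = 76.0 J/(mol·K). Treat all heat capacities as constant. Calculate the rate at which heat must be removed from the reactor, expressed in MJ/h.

Extent of reaction ξ = 0.842 × 16.6 / 2 = 6.9886 mol/s
Reaction term: ξ·ΔH°_rxn = 6.9886 × -46.4 = -324.27 kJ/s
Q = ΔH = -324.27 kJ/s = -324.27 kW
Heat removed = 1167.4 MJ/h

Q_out = 1170 MJ/h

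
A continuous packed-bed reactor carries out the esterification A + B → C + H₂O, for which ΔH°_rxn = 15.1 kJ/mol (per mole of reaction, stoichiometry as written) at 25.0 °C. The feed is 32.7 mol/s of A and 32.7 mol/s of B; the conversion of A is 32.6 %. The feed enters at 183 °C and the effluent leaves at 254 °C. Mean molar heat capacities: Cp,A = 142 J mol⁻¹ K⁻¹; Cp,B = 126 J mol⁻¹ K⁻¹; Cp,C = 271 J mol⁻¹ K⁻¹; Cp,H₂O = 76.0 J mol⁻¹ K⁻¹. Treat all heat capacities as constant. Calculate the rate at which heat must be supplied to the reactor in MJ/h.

Extent of reaction ξ = 0.326 × 32.7 = 10.66 mol/s
Reaction term: ξ·ΔH°_rxn = 10.66 × 15.1 = 160.97 kJ/s
Sensible, feed 183→25 °C: -1384.6 kJ/s
Outlet flows (mol/s): A 22.04, B 22.04, C 10.66, H₂O 10.66
Sensible, products 25→254 °C: 2199.7 kJ/s
Q = ΔH = 976.04 kJ/s = 976.04 kW
Heat supplied = 3513.7 MJ/h

Q_in = 3510 MJ/h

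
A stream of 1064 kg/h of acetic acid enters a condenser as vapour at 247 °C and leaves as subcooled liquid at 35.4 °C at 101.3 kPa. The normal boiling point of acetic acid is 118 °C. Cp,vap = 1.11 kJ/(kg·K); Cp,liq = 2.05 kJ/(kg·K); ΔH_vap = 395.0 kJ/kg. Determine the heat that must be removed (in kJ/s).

vapour 247→118 °C: -143.19 kJ/kg
condensation at 118 °C: -395 kJ/kg
liquid 118→35.4 °C: -169.33 kJ/kg
Δh = -143.19 + -395 + -169.33 = -707.52 kJ/kg
Q = ṁ·Δh = 1064 kg/h × -707.52 kJ/kg = -752800 kJ/h
|Q| = 209.11 kW

Q_c = 209 kJ/s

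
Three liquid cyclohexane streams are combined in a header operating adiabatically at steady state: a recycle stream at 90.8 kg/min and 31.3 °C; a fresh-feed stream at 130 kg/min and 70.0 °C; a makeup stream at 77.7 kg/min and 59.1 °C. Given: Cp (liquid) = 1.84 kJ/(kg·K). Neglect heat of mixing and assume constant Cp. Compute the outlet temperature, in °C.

T_out = 55.4 °C

No heat crosses the boundary, so H_out = H_in.
T_out = Σ ṁᵢCp,ᵢTᵢ / Σ ṁᵢCp,ᵢ
      = 30423 / 549.24 = 55.391 °C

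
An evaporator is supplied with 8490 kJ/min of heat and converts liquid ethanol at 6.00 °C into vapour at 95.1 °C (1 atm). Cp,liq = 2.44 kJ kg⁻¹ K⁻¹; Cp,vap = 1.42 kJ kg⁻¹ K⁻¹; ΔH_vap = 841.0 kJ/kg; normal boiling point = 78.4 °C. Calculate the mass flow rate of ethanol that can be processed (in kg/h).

Δh = 2.44×(78.4−6.00) + 841.0 + 1.42×(95.1−78.4) = 1041.4 kJ/kg
Q = 8490 kJ/min = 141.5 kJ/s = 509400 kJ/h
ṁ = Q/Δh = 509400 / 1041.4 = 489.16 kg/h

ṁ = 489 kg/h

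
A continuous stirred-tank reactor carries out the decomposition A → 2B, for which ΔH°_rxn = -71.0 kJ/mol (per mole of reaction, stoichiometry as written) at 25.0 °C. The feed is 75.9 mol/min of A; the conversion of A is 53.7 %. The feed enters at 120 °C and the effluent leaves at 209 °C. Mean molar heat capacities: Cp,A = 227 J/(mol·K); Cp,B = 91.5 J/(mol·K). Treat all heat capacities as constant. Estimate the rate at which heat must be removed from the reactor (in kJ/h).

Extent of reaction ξ = 0.537 × 75.9 = 40.758 mol/min
Reaction term: ξ·ΔH°_rxn = 40.758 × -71.0 = -2893.8 kJ/min
Sensible, feed 120→25 °C: -1636.8 kJ/min
Outlet flows (mol/min): A 35.142, B 81.517
Sensible, products 25→209 °C: 2840.2 kJ/min
Q = ΔH = -1690.4 kJ/min = -28.174 kW
Heat removed = 101420 kJ/h

Q_out = 101000 kJ/h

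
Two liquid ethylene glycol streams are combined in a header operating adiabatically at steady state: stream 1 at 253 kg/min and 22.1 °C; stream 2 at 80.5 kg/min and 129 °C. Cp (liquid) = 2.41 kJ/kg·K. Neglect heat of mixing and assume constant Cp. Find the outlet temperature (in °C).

Adiabatic, steady state ⇒ Σ ṁᵢCp,ᵢ(T_out − Tᵢ) = 0
T_out = Σ ṁᵢCp,ᵢTᵢ / Σ ṁᵢCp,ᵢ
      = 38502 / 803.74 = 47.903 °C

T_out = 47.9 °C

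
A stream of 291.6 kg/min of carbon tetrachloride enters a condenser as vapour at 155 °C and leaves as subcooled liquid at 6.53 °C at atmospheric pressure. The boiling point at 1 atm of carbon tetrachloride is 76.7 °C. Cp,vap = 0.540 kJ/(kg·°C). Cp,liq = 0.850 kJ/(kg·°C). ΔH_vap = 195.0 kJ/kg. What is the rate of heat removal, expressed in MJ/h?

vapour 155→76.7 °C: -42.282 kJ/kg
condensation at 76.7 °C: -195 kJ/kg
liquid 76.7→6.53 °C: -59.645 kJ/kg
Δh = -42.282 + -195 + -59.645 = -296.93 kJ/kg
Q = ṁ·Δh = 291.6 kg/min × -296.93 kJ/kg = -86584 kJ/min
|Q| = 1443.1 kW = 5195 MJ/h

Q_c = 5200 MJ/h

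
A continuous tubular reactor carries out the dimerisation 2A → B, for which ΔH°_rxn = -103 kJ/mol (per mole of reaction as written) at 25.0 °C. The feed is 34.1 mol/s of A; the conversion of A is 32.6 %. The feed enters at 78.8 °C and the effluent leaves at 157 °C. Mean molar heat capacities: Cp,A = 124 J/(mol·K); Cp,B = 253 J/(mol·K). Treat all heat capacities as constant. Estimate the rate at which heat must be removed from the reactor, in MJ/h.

Q_out = 857 MJ/h

Extent of reaction ξ = 0.326 × 34.1 / 2 = 5.5583 mol/s
Reaction term: ξ·ΔH°_rxn = 5.5583 × -103 = -572.5 kJ/s
Sensible, feed 78.8→25 °C: -227.49 kJ/s
Outlet flows (mol/s): A 22.983, B 5.5583
Sensible, products 25→157 °C: 561.82 kJ/s
Q = ΔH = -238.18 kJ/s = -238.18 kW
Heat removed = 857.43 MJ/h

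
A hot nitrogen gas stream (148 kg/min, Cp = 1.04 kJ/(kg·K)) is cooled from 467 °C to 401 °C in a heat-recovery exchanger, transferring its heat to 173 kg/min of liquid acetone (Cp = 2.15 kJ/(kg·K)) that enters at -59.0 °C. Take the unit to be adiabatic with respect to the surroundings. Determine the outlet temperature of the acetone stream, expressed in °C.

T_c,out = -31.7 °C

Heat released by hot stream: Q = 148 × 1.04 × (467 − 401) = 10159 kJ/min
Energy balance on cold side (adiabatic exchanger): Q = ṁ_c·Cp_c·(T_c,out − T_c,in)
T_c,out = -59.0 + 10159/(173 × 2.15) = -31.688 °C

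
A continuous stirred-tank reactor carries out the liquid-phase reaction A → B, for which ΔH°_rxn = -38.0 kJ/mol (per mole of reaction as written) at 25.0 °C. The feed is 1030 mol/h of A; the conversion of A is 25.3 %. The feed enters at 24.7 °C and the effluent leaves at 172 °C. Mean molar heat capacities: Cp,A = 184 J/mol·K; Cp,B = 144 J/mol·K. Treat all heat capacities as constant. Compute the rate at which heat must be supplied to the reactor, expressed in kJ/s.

Extent of reaction ξ = 0.253 × 1030 = 260.59 mol/h
Reaction term: ξ·ΔH°_rxn = 260.59 × -38.0 = -9902.4 kJ/h
Sensible, feed 24.7→25 °C: 56.856 kJ/h
Outlet flows (mol/h): A 769.41, B 260.59
Sensible, products 25→172 °C: 26327 kJ/h
Q = ΔH = 16482 kJ/h = 4.5782 kW
Heat supplied = 4.5782 kJ/s

Q_in = 4.58 kJ/s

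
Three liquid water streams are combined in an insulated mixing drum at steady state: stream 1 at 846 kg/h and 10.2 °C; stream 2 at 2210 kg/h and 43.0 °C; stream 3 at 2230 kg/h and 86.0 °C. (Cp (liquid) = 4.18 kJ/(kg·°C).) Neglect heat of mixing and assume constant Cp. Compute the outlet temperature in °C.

Adiabatic, steady state ⇒ Σ ṁᵢCp,ᵢ(T_out − Tᵢ) = 0
Σ ṁᵢCp,ᵢTᵢ = 846×4.18×10.2 + 2210×4.18×43.0 + 2230×4.18×86.0 = 1.2349e+06
Σ ṁᵢCp,ᵢ = 846×4.18 + 2210×4.18 + 2230×4.18 = 22095
T_out = 1.2349e+06 / 22095 = 55.891 °C

T_out = 55.9 °C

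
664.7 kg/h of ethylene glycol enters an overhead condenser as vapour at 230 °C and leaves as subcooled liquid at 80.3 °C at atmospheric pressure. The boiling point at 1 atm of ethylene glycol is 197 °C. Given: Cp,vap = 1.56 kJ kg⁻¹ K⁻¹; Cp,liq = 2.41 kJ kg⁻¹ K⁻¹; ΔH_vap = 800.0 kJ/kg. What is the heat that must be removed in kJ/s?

vapour 230→197 °C: -51.48 kJ/kg
condensation at 197 °C: -800 kJ/kg
liquid 197→80.3 °C: -281.25 kJ/kg
Δh = -51.48 + -800 + -281.25 = -1132.7 kJ/kg
Q = ṁ·Δh = 664.7 kg/h × -1132.7 kJ/kg = -752920 kJ/h
|Q| = 209.15 kW

Q_c = 209 kJ/s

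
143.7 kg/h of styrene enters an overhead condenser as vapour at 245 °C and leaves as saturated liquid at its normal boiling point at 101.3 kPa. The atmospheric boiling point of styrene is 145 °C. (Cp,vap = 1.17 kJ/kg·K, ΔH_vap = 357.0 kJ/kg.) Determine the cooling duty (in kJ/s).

vapour 245→145 °C: -117 kJ/kg
condensation at 145 °C: -357 kJ/kg
Δh = -117 + -357 = -474 kJ/kg
Q = ṁ·Δh = 143.7 kg/h × -474 kJ/kg = -68114 kJ/h
|Q| = 18.92 kW

Q_c = 18.9 kJ/s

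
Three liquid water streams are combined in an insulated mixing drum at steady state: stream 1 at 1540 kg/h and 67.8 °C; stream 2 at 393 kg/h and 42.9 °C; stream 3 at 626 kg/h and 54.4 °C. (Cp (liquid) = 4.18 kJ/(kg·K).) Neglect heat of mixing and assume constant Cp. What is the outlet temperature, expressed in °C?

T_out = 60.7 °C

No heat crosses the boundary, so H_out = H_in.
T_out = Σ ṁᵢCp,ᵢTᵢ / Σ ṁᵢCp,ᵢ
      = 649260 / 10697 = 60.698 °C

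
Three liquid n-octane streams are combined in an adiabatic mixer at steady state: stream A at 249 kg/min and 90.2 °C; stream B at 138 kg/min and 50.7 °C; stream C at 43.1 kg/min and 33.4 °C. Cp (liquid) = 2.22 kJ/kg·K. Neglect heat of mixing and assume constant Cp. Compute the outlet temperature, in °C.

Adiabatic, steady state ⇒ Σ ṁᵢCp,ᵢ(T_out − Tᵢ) = 0
T_out = Σ ṁᵢCp,ᵢTᵢ / Σ ṁᵢCp,ᵢ
      = 68589 / 954.82 = 71.834 °C

T_out = 71.8 °C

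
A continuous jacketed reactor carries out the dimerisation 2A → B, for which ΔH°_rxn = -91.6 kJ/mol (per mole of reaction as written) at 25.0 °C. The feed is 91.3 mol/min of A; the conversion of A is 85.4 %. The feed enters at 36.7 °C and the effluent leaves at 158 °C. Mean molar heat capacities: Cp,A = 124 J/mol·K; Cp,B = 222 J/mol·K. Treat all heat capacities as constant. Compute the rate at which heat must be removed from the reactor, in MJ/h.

Extent of reaction ξ = 0.854 × 91.3 / 2 = 38.985 mol/min
Reaction term: ξ·ΔH°_rxn = 38.985 × -91.6 = -3571 kJ/min
Sensible, feed 36.7→25 °C: -132.46 kJ/min
Outlet flows (mol/min): A 13.33, B 38.985
Sensible, products 25→158 °C: 1370.9 kJ/min
Q = ΔH = -2332.6 kJ/min = -38.876 kW
Heat removed = 139.96 MJ/h

Q_out = 140 MJ/h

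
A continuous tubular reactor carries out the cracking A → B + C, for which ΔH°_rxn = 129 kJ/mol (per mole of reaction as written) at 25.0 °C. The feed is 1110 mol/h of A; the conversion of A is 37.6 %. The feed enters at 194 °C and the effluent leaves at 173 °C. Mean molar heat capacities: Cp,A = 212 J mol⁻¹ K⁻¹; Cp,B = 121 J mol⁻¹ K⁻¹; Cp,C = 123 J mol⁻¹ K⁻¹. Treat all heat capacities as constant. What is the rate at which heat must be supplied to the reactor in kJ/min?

Extent of reaction ξ = 0.376 × 1110 = 417.36 mol/h
Reaction term: ξ·ΔH°_rxn = 417.36 × 129 = 53839 kJ/h
Sensible, feed 194→25 °C: -39769 kJ/h
Outlet flows (mol/h): A 692.64, B 417.36, C 417.36
Sensible, products 25→173 °C: 36804 kJ/h
Q = ΔH = 50874 kJ/h = 14.132 kW
Heat supplied = 847.91 kJ/min

Q_in = 848 kJ/min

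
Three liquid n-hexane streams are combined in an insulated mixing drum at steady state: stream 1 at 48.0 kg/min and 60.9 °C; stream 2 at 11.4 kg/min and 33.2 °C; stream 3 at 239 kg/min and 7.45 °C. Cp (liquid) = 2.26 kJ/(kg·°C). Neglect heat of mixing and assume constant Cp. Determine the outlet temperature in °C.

Adiabatic, steady state ⇒ Σ ṁᵢCp,ᵢ(T_out − Tᵢ) = 0
Σ ṁᵢCp,ᵢTᵢ = 48.0×2.26×60.9 + 11.4×2.26×33.2 + 239×2.26×7.45 = 11486
Σ ṁᵢCp,ᵢ = 48.0×2.26 + 11.4×2.26 + 239×2.26 = 674.38
T_out = 11486 / 674.38 = 17.032 °C

T_out = 17.0 °C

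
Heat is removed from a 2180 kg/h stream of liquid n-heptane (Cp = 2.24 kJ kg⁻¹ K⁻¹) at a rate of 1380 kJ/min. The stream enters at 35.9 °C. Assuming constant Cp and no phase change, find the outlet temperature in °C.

T_out = 18.9 °C

Q = 1380 kJ/min = 82800 kJ/h
ΔT = Q/(ṁ·Cp) = 82800/(2180×2.24) = 16.956 K
T_out = 35.9 − 16.956 = 18.944 °C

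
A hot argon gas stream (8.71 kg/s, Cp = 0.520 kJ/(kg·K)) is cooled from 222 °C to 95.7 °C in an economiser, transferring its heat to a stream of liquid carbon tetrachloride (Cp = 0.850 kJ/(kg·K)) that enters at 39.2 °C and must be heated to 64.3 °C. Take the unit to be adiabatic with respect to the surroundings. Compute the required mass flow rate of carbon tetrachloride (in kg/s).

ṁ_c = 26.8 kg/s

Heat released by hot stream: Q = 8.71 × 0.520 × (222 − 95.7) = 572.04 kJ/s
Energy balance on cold side (adiabatic exchanger): Q = ṁ_c·Cp_c·(T_c,out − T_c,in)
ṁ_c = 572.04 / [0.850 × (64.3 − 39.2)] = 26.812 kg/s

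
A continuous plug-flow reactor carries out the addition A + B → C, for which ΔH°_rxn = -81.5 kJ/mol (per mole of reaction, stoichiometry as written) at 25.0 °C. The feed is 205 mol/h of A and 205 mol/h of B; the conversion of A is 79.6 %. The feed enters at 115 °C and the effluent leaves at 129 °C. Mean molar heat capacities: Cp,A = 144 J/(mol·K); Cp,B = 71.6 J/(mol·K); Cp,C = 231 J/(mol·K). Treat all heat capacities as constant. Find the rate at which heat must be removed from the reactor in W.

Q_out = 3450 W

Extent of reaction ξ = 0.796 × 205 = 163.18 mol/h
Reaction term: ξ·ΔH°_rxn = 163.18 × -81.5 = -13299 kJ/h
Sensible, feed 115→25 °C: -3977.8 kJ/h
Outlet flows (mol/h): A 41.82, B 41.82, C 163.18
Sensible, products 25→129 °C: 4857.9 kJ/h
Q = ΔH = -12419 kJ/h = -3.4497 kW
Heat removed = 3449.7 W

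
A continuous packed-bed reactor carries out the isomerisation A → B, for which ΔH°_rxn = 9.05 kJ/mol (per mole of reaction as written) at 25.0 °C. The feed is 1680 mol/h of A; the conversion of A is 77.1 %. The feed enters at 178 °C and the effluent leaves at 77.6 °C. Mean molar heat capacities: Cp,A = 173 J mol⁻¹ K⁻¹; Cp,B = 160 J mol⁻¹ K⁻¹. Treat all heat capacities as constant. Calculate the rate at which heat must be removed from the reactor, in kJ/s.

Q_out = 5.10 kJ/s

Extent of reaction ξ = 0.771 × 1680 = 1295.3 mol/h
Reaction term: ξ·ΔH°_rxn = 1295.3 × 9.05 = 11722 kJ/h
Sensible, feed 178→25 °C: -44468 kJ/h
Outlet flows (mol/h): A 384.72, B 1295.3
Sensible, products 25→77.6 °C: 14402 kJ/h
Q = ΔH = -18344 kJ/h = -5.0955 kW
Heat removed = 5.0955 kJ/s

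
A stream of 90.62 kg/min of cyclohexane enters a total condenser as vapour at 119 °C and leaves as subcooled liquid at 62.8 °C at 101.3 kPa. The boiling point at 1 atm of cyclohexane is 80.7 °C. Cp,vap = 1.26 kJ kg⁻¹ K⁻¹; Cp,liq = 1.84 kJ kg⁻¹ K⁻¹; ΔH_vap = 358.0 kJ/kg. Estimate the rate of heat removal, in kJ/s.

vapour 119→80.7 °C: -48.258 kJ/kg
condensation at 80.7 °C: -358 kJ/kg
liquid 80.7→62.8 °C: -32.936 kJ/kg
Δh = -48.258 + -358 + -32.936 = -439.19 kJ/kg
Q = ṁ·Δh = 90.62 kg/min × -439.19 kJ/kg = -39800 kJ/min
|Q| = 663.33 kW

Q_c = 663 kJ/s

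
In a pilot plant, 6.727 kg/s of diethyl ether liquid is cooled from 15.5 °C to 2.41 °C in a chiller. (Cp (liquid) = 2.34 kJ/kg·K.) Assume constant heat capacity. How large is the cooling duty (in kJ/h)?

Q_c = 742000 kJ/h

Q = ṁ·Cp·ΔT = 6.727 × 2.34 × (2.41 − 15.5) = -206.05 kJ/s
Cooling duty = 741790 kJ/h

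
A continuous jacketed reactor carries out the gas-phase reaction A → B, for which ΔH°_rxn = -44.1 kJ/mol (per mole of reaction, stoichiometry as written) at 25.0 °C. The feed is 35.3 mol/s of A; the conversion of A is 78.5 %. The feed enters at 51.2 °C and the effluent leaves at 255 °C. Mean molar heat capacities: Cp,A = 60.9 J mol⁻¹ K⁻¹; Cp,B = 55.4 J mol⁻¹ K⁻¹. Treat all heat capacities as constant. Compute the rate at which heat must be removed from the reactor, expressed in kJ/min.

Q_out = 49100 kJ/min

Extent of reaction ξ = 0.785 × 35.3 = 27.71 mol/s
Reaction term: ξ·ΔH°_rxn = 27.71 × -44.1 = -1222 kJ/s
Sensible, feed 51.2→25 °C: -56.324 kJ/s
Outlet flows (mol/s): A 7.5895, B 27.71
Sensible, products 25→255 °C: 459.39 kJ/s
Q = ΔH = -818.96 kJ/s = -818.96 kW
Heat removed = 49138 kJ/min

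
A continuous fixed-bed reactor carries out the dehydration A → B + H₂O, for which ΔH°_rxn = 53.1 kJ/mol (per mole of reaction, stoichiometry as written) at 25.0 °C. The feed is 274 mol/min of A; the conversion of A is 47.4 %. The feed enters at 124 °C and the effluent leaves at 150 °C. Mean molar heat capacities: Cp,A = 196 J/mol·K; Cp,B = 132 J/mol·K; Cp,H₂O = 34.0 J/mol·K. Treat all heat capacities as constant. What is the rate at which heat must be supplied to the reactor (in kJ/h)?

Q_in = 468000 kJ/h

Extent of reaction ξ = 0.474 × 274 = 129.88 mol/min
Reaction term: ξ·ΔH°_rxn = 129.88 × 53.1 = 6896.4 kJ/min
Sensible, feed 124→25 °C: -5316.7 kJ/min
Outlet flows (mol/min): A 144.12, B 129.88, H₂O 129.88
Sensible, products 25→150 °C: 6226 kJ/min
Q = ΔH = 7805.7 kJ/min = 130.09 kW
Heat supplied = 468340 kJ/h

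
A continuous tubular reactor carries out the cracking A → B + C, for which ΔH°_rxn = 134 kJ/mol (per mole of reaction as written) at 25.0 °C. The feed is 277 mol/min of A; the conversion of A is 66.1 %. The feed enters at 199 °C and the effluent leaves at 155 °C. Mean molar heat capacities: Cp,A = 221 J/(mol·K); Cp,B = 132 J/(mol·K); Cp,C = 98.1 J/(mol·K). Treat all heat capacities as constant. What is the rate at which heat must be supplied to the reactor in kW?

Q_in = 368 kW

Extent of reaction ξ = 0.661 × 277 = 183.1 mol/min
Reaction term: ξ·ΔH°_rxn = 183.1 × 134 = 24535 kJ/min
Sensible, feed 199→25 °C: -10652 kJ/min
Outlet flows (mol/min): A 93.903, B 183.1, C 183.1
Sensible, products 25→155 °C: 8174.8 kJ/min
Q = ΔH = 22058 kJ/min = 367.63 kW
Heat supplied = 367.63 kW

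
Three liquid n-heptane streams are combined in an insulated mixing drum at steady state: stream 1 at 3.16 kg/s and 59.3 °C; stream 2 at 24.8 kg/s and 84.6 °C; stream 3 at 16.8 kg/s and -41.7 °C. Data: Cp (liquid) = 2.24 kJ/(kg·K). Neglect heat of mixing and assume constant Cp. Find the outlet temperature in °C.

T_out = 35.4 °C

Adiabatic, steady state ⇒ Σ ṁᵢCp,ᵢ(T_out − Tᵢ) = 0
Σ ṁᵢCp,ᵢTᵢ = 3.16×2.24×59.3 + 24.8×2.24×84.6 + 16.8×2.24×-41.7 = 3550.2
Σ ṁᵢCp,ᵢ = 3.16×2.24 + 24.8×2.24 + 16.8×2.24 = 100.26
T_out = 3550.2 / 100.26 = 35.409 °C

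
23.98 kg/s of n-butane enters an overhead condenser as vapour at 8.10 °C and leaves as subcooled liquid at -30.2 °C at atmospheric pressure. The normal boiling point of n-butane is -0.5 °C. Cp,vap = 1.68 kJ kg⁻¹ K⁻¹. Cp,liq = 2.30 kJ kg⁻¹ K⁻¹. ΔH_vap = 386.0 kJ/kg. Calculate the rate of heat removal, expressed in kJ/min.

vapour 8.10→-0.5 °C: -14.448 kJ/kg
condensation at -0.5 °C: -386 kJ/kg
liquid -0.5→-30.2 °C: -68.31 kJ/kg
Δh = -14.448 + -386 + -68.31 = -468.76 kJ/kg
Q = ṁ·Δh = 23.98 kg/s × -468.76 kJ/kg = -11241 kJ/s
|Q| = 11241 kW = 674450 kJ/min

Q_c = 674000 kJ/min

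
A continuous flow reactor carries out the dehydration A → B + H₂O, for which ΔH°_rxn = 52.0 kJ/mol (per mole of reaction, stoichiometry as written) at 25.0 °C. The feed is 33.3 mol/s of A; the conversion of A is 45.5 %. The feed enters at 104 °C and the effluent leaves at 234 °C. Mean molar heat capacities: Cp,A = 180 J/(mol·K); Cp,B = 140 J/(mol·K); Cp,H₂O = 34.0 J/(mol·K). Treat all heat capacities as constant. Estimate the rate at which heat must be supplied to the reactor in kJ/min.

Extent of reaction ξ = 0.455 × 33.3 = 15.151 mol/s
Reaction term: ξ·ΔH°_rxn = 15.151 × 52.0 = 787.88 kJ/s
Sensible, feed 104→25 °C: -473.53 kJ/s
Outlet flows (mol/s): A 18.148, B 15.151, H₂O 15.151
Sensible, products 25→234 °C: 1233.7 kJ/s
Q = ΔH = 1548.1 kJ/s = 1548.1 kW
Heat supplied = 92886 kJ/min

Q_in = 92900 kJ/min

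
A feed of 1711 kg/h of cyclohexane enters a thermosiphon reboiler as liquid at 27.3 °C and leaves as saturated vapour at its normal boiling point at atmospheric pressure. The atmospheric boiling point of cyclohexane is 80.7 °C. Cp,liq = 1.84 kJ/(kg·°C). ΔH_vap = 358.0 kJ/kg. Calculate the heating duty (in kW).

Q = 217 kW

liquid 27.3→80.7 °C: 98.256 kJ/kg
vaporisation at 80.7 °C: 358 kJ/kg
Δh = 98.256 + 358 = 456.26 kJ/kg
Q = ṁ·Δh = 1711 kg/h × 456.26 kJ/kg = 780650 kJ/h
|Q| = 216.85 kW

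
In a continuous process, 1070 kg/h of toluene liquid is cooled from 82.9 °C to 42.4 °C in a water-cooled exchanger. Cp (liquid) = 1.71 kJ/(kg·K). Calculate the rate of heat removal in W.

Q = ṁ·Cp·ΔT = 1070 × 1.71 × (42.4 − 82.9) = -74103 kJ/h
Converting: 74103 / 3600 s = 20.584 kW
Cooling duty = 20584 W

Q_c = 20600 W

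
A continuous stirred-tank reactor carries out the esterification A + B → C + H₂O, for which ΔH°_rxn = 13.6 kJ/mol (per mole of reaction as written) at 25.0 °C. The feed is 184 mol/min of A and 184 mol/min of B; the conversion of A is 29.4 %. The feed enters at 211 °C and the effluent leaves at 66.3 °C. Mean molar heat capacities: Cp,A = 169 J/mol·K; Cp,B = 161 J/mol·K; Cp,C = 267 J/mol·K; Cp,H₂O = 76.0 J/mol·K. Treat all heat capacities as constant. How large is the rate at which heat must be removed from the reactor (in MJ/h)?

Extent of reaction ξ = 0.294 × 184 = 54.096 mol/min
Reaction term: ξ·ΔH°_rxn = 54.096 × 13.6 = 735.71 kJ/min
Sensible, feed 211→25 °C: -11294 kJ/min
Outlet flows (mol/min): A 129.9, B 129.9, C 54.096, H₂O 54.096
Sensible, products 25→66.3 °C: 2536.8 kJ/min
Q = ΔH = -8021.4 kJ/min = -133.69 kW
Heat removed = 481.29 MJ/h

Q_out = 481 MJ/h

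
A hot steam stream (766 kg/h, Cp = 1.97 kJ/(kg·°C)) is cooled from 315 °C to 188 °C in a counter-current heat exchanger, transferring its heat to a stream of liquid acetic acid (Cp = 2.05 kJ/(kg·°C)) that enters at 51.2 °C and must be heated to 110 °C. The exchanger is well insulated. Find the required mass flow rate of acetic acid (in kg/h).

Heat released by hot stream: Q = 766 × 1.97 × (315 − 188) = 191650 kJ/h
Energy balance on cold side (adiabatic exchanger): Q = ṁ_c·Cp_c·(T_c,out − T_c,in)
ṁ_c = 191650 / [2.05 × (110 − 51.2)] = 1589.9 kg/h

ṁ_c = 1590 kg/h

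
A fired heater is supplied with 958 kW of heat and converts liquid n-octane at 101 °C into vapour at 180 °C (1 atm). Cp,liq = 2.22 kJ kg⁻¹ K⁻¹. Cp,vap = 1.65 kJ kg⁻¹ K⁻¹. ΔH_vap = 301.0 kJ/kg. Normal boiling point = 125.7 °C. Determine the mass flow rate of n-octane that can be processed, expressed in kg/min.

Δh = 2.22×(125.7−101) + 301.0 + 1.65×(180−125.7) = 445.43 kJ/kg
Q = 958 kW = 958 kJ/s = 57480 kJ/min
ṁ = Q/Δh = 57480 / 445.43 = 129.04 kg/min

ṁ = 129 kg/min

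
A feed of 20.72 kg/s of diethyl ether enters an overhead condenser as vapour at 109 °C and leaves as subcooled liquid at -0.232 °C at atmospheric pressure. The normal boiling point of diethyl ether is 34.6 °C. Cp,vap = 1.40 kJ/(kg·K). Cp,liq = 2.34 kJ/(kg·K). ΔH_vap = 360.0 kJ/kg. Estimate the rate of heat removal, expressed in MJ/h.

vapour 109→34.6 °C: -104.16 kJ/kg
condensation at 34.6 °C: -360 kJ/kg
liquid 34.6→-0.232 °C: -81.507 kJ/kg
Δh = -104.16 + -360 + -81.507 = -545.67 kJ/kg
Q = ṁ·Δh = 20.72 kg/s × -545.67 kJ/kg = -11306 kJ/s
|Q| = 11306 kW = 40702 MJ/h

Q_c = 40700 MJ/h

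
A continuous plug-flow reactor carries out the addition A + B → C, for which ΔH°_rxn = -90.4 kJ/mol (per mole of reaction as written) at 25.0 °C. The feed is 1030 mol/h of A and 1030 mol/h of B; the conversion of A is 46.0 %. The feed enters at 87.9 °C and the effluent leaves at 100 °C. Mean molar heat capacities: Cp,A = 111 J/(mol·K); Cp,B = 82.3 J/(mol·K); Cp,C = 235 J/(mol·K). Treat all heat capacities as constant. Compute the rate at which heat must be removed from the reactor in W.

Extent of reaction ξ = 0.460 × 1030 = 473.8 mol/h
Reaction term: ξ·ΔH°_rxn = 473.8 × -90.4 = -42832 kJ/h
Sensible, feed 87.9→25 °C: -12523 kJ/h
Outlet flows (mol/h): A 556.2, B 556.2, C 473.8
Sensible, products 25→100 °C: 16414 kJ/h
Q = ΔH = -38941 kJ/h = -10.817 kW
Heat removed = 10817 W

Q_out = 10800 W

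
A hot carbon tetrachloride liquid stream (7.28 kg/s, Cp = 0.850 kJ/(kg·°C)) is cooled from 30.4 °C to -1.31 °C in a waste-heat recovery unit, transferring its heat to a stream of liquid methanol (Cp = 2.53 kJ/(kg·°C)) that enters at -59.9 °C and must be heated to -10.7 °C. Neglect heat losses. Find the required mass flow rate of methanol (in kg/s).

ṁ_c = 1.58 kg/s

Heat released by hot stream: Q = 7.28 × 0.850 × (30.4 − -1.31) = 196.22 kJ/s
Energy balance on cold side (adiabatic exchanger): Q = ṁ_c·Cp_c·(T_c,out − T_c,in)
ṁ_c = 196.22 / [2.53 × (-10.7 − -59.9)] = 1.5764 kg/s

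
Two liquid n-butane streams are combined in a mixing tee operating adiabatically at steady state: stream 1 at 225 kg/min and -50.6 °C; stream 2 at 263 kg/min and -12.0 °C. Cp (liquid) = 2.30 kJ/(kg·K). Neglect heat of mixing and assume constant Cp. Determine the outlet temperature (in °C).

T_out = -29.8 °C

No heat crosses the boundary, so H_out = H_in.
Σ ṁᵢCp,ᵢTᵢ = 225×2.30×-50.6 + 263×2.30×-12.0 = -33444
Σ ṁᵢCp,ᵢ = 225×2.30 + 263×2.30 = 1122.4
T_out = -33444 / 1122.4 = -29.797 °C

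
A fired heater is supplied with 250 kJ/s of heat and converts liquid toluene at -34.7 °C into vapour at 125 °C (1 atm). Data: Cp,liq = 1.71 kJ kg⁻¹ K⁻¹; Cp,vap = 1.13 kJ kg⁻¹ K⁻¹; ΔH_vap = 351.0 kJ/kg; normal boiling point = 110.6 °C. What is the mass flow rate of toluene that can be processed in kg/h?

ṁ = 1460 kg/h

Δh = 1.71×(110.6−-34.7) + 351.0 + 1.13×(125−110.6) = 615.74 kJ/kg
Q = 250 kJ/s = 250 kJ/s = 900000 kJ/h
ṁ = Q/Δh = 900000 / 615.74 = 1461.7 kg/h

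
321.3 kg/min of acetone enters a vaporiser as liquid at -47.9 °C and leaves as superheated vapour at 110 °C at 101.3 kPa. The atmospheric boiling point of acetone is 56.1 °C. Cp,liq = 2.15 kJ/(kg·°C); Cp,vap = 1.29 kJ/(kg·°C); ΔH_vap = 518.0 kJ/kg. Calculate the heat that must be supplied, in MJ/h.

liquid -47.9→56.1 °C: 223.6 kJ/kg
vaporisation at 56.1 °C: 518 kJ/kg
vapour 56.1→110 °C: 69.531 kJ/kg
Δh = 223.6 + 518 + 69.531 = 811.13 kJ/kg
Q = ṁ·Δh = 321.3 kg/min × 811.13 kJ/kg = 260620 kJ/min
|Q| = 4343.6 kW = 15637 MJ/h

Q = 15600 MJ/h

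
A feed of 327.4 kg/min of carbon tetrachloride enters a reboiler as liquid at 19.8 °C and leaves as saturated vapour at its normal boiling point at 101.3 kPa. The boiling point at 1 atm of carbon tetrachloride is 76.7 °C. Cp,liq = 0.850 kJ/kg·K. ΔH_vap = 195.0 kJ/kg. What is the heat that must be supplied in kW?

Q = 1330 kW

liquid 19.8→76.7 °C: 48.365 kJ/kg
vaporisation at 76.7 °C: 195 kJ/kg
Δh = 48.365 + 195 = 243.37 kJ/kg
Q = ṁ·Δh = 327.4 kg/min × 243.37 kJ/kg = 79678 kJ/min
|Q| = 1328 kW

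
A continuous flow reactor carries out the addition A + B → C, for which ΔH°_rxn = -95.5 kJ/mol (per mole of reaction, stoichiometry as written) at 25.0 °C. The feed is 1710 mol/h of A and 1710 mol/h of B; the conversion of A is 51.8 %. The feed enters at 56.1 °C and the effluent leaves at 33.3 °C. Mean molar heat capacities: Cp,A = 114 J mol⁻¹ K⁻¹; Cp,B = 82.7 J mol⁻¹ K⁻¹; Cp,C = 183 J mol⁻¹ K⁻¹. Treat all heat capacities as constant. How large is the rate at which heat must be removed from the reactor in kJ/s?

Extent of reaction ξ = 0.518 × 1710 = 885.78 mol/h
Reaction term: ξ·ΔH°_rxn = 885.78 × -95.5 = -84592 kJ/h
Sensible, feed 56.1→25 °C: -10461 kJ/h
Outlet flows (mol/h): A 824.22, B 824.22, C 885.78
Sensible, products 25→33.3 °C: 2691 kJ/h
Q = ΔH = -92362 kJ/h = -25.656 kW
Heat removed = 25.656 kJ/s

Q_out = 25.7 kJ/s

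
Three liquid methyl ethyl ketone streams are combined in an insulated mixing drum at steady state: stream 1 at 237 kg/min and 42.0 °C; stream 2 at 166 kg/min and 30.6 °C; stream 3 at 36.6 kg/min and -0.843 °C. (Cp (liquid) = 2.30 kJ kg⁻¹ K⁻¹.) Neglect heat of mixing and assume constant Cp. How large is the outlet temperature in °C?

Adiabatic, steady state ⇒ Σ ṁᵢCp,ᵢ(T_out − Tᵢ) = 0
Σ ṁᵢCp,ᵢTᵢ = 237×2.30×42.0 + 166×2.30×30.6 + 36.6×2.30×-0.843 = 34506
Σ ṁᵢCp,ᵢ = 237×2.30 + 166×2.30 + 36.6×2.30 = 1011.1
T_out = 34506 / 1011.1 = 34.128 °C

T_out = 34.1 °C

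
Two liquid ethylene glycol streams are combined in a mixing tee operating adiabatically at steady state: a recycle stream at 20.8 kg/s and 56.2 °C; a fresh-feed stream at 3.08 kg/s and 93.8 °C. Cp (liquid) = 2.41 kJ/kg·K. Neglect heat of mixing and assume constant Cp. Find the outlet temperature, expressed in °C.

T_out = 61.0 °C

Adiabatic, steady state ⇒ Σ ṁᵢCp,ᵢ(T_out − Tᵢ) = 0
T_out = Σ ṁᵢCp,ᵢTᵢ / Σ ṁᵢCp,ᵢ
      = 3513.5 / 57.551 = 61.05 °C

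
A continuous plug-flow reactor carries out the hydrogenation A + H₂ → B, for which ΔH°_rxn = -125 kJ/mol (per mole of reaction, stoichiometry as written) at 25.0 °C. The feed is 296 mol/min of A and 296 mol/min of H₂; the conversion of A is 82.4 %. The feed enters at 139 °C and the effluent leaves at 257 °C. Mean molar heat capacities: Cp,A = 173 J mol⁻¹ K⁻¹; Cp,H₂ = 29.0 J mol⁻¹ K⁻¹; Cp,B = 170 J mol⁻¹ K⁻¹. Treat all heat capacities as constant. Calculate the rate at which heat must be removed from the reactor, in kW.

Extent of reaction ξ = 0.824 × 296 = 243.9 mol/min
Reaction term: ξ·ΔH°_rxn = 243.9 × -125 = -30488 kJ/min
Sensible, feed 139→25 °C: -6816.3 kJ/min
Outlet flows (mol/min): A 52.096, H₂ 52.096, B 243.9
Sensible, products 25→257 °C: 12061 kJ/min
Q = ΔH = -25243 kJ/min = -420.72 kW
Heat removed = 420.72 kW

Q_out = 421 kW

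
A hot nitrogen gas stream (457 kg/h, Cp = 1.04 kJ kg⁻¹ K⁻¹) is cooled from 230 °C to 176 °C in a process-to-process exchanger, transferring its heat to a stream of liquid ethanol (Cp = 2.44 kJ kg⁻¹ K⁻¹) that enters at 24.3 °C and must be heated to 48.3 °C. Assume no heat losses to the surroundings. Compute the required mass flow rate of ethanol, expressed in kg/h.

ṁ_c = 438 kg/h

Heat released by hot stream: Q = 457 × 1.04 × (230 − 176) = 25665 kJ/h
Energy balance on cold side (adiabatic exchanger): Q = ṁ_c·Cp_c·(T_c,out − T_c,in)
ṁ_c = 25665 / [2.44 × (48.3 − 24.3)] = 438.27 kg/h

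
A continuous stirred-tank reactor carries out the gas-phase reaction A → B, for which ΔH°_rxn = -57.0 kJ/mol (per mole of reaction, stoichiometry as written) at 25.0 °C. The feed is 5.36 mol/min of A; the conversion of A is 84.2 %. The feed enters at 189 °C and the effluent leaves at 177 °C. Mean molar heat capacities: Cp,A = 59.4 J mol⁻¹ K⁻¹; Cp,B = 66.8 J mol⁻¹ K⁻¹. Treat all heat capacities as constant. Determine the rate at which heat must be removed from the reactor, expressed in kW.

Q_out = 4.27 kW

Extent of reaction ξ = 0.842 × 5.36 = 4.5131 mol/min
Reaction term: ξ·ΔH°_rxn = 4.5131 × -57.0 = -257.25 kJ/min
Sensible, feed 189→25 °C: -52.215 kJ/min
Outlet flows (mol/min): A 0.84688, B 4.5131
Sensible, products 25→177 °C: 53.471 kJ/min
Q = ΔH = -255.99 kJ/min = -4.2665 kW
Heat removed = 4.2665 kW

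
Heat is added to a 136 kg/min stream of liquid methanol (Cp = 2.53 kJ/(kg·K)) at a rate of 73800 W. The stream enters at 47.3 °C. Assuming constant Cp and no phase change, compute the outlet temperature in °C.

T_out = 60.2 °C

Q = 73800 W = 4428 kJ/min
ΔT = Q/(ṁ·Cp) = 4428/(136×2.53) = 12.869 K
T_out = 47.3 + 12.869 = 60.169 °C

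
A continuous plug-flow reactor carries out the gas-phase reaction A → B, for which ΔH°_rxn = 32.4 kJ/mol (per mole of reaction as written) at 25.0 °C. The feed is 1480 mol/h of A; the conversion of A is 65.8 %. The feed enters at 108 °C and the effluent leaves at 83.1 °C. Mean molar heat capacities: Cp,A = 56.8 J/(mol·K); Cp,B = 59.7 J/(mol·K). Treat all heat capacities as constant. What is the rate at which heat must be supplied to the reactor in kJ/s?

Q_in = 8.23 kJ/s

Extent of reaction ξ = 0.658 × 1480 = 973.84 mol/h
Reaction term: ξ·ΔH°_rxn = 973.84 × 32.4 = 31552 kJ/h
Sensible, feed 108→25 °C: -6977.3 kJ/h
Outlet flows (mol/h): A 506.16, B 973.84
Sensible, products 25→83.1 °C: 5048.2 kJ/h
Q = ΔH = 29623 kJ/h = 8.2287 kW
Heat supplied = 8.2287 kJ/s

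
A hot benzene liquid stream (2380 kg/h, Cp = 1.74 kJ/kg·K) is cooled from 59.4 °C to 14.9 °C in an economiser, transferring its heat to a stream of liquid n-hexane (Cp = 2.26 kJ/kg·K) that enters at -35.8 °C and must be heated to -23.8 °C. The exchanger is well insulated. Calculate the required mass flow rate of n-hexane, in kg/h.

ṁ_c = 6800 kg/h

Heat released by hot stream: Q = 2380 × 1.74 × (59.4 − 14.9) = 184280 kJ/h
Energy balance on cold side (adiabatic exchanger): Q = ṁ_c·Cp_c·(T_c,out − T_c,in)
ṁ_c = 184280 / [2.26 × (-23.8 − -35.8)] = 6795.1 kg/h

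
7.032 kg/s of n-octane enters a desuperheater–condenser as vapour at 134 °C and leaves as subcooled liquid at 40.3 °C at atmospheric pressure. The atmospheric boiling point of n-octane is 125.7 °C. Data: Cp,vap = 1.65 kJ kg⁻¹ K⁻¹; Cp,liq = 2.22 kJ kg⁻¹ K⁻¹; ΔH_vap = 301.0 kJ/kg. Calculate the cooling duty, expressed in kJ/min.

vapour 134→125.7 °C: -13.695 kJ/kg
condensation at 125.7 °C: -301 kJ/kg
liquid 125.7→40.3 °C: -189.59 kJ/kg
Δh = -13.695 + -301 + -189.59 = -504.28 kJ/kg
Q = ṁ·Δh = 7.032 kg/s × -504.28 kJ/kg = -3546.1 kJ/s
|Q| = 3546.1 kW = 212770 kJ/min

Q_c = 213000 kJ/min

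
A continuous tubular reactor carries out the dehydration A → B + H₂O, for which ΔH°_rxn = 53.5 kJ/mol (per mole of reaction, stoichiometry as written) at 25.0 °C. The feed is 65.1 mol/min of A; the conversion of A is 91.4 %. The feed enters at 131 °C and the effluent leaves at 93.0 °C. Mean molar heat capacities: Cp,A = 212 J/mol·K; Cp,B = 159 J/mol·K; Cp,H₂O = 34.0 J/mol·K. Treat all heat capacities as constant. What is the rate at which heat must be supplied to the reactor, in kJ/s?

Extent of reaction ξ = 0.914 × 65.1 = 59.501 mol/min
Reaction term: ξ·ΔH°_rxn = 59.501 × 53.5 = 3183.3 kJ/min
Sensible, feed 131→25 °C: -1462.9 kJ/min
Outlet flows (mol/min): A 5.5986, B 59.501, H₂O 59.501
Sensible, products 25→93.0 °C: 861.61 kJ/min
Q = ΔH = 2582 kJ/min = 43.033 kW
Heat supplied = 43.033 kJ/s

Q_in = 43.0 kJ/s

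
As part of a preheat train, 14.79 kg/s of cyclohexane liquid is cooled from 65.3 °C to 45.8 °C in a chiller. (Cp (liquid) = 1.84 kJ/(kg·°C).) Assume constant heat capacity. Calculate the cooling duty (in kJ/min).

Q = ṁ·Cp·ΔT = 14.79 × 1.84 × (45.8 − 65.3) = -530.67 kJ/s
Cooling duty = 31840 kJ/min

Q_c = 31800 kJ/min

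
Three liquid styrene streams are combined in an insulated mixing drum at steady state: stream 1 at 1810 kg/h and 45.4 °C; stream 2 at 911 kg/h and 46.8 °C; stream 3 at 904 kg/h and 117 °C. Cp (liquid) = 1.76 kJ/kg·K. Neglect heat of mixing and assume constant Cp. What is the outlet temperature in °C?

T_out = 63.6 °C

Adiabatic, steady state ⇒ Σ ṁᵢCp,ᵢ(T_out − Tᵢ) = 0
Σ ṁᵢCp,ᵢTᵢ = 1810×1.76×45.4 + 911×1.76×46.8 + 904×1.76×117 = 405820
Σ ṁᵢCp,ᵢ = 1810×1.76 + 911×1.76 + 904×1.76 = 6380
T_out = 405820 / 6380 = 63.607 °C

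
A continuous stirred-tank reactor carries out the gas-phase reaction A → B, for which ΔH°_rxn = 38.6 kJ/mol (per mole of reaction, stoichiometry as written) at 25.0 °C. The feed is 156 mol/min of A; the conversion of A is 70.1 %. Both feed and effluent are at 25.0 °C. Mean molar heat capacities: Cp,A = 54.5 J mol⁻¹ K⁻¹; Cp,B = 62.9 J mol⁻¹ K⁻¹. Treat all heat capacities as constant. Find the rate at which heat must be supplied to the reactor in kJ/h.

Q_in = 253000 kJ/h

Extent of reaction ξ = 0.701 × 156 = 109.36 mol/min
Reaction term: ξ·ΔH°_rxn = 109.36 × 38.6 = 4221.1 kJ/min
Q = ΔH = 4221.1 kJ/min = 70.352 kW
Heat supplied = 253270 kJ/h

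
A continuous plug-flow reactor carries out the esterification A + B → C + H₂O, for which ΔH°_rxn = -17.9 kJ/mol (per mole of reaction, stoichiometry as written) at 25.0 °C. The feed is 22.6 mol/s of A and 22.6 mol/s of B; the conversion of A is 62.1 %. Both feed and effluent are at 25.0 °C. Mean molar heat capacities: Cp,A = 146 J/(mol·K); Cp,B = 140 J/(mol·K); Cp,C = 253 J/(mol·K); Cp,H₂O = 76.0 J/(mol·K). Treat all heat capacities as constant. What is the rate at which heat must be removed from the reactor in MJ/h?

Q_out = 904 MJ/h

Extent of reaction ξ = 0.621 × 22.6 = 14.035 mol/s
Reaction term: ξ·ΔH°_rxn = 14.035 × -17.9 = -251.22 kJ/s
Q = ΔH = -251.22 kJ/s = -251.22 kW
Heat removed = 904.39 MJ/h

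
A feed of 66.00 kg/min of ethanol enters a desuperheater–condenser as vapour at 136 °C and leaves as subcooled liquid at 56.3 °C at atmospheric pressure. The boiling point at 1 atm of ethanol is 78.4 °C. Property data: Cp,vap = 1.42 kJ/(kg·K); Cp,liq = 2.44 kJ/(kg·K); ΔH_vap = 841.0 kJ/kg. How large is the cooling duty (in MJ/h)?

Q_c = 3870 MJ/h

vapour 136→78.4 °C: -81.792 kJ/kg
condensation at 78.4 °C: -841 kJ/kg
liquid 78.4→56.3 °C: -53.924 kJ/kg
Δh = -81.792 + -841 + -53.924 = -976.72 kJ/kg
Q = ṁ·Δh = 66.00 kg/min × -976.72 kJ/kg = -64463 kJ/min
|Q| = 1074.4 kW = 3867.8 MJ/h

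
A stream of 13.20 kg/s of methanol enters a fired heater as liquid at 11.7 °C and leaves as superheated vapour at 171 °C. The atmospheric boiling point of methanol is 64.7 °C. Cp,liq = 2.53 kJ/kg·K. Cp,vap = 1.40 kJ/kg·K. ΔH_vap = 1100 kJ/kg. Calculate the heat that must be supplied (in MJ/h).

Q = 65700 MJ/h

liquid 11.7→64.7 °C: 134.09 kJ/kg
vaporisation at 64.7 °C: 1100 kJ/kg
vapour 64.7→171 °C: 148.82 kJ/kg
Δh = 134.09 + 1100 + 148.82 = 1382.9 kJ/kg
Q = ṁ·Δh = 13.20 kg/s × 1382.9 kJ/kg = 18254 kJ/s
|Q| = 18254 kW = 65716 MJ/h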